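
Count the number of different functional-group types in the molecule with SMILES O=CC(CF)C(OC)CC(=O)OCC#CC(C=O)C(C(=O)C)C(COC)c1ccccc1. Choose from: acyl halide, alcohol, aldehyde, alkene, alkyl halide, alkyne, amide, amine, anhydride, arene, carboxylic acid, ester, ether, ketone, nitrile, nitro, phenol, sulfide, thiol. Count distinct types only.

terminal –CHO: carbonyl C bonded to H and C → aldehyde.
pendant –CH2X: halogen on sp³ carbon → alkyl halide.
pendant –OCH3: C–O–C with sp³ C, no adjacent C=O → ether.
–C(=O)–O–C with C on the carbonyl side → ester.
C≡C triple bond → alkyne.
pendant –CHO: carbonyl C bonded to C and H → aldehyde.
pendant –COCH3: carbonyl C bonded to two carbons → ketone.
pendant –CH2OCH3: C–O–C linkage → ether.
–C6H5 phenyl ring → arene.
Distinct types present: aldehyde, alkyl halide, alkyne, arene, ester, ether, ketone.

7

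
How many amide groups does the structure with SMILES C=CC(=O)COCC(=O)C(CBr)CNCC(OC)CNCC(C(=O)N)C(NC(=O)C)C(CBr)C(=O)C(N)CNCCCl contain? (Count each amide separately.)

C=C double bond → alkene.
–C(=O)– with carbon on both sides → ketone.
C–O–C with sp³ carbons on both sides and no adjacent C=O → ether.
–C(=O)– with carbon on both sides → ketone.
pendant –CH2X: halogen on sp³ carbon → alkyl halide.
C–N–C with sp³ carbons and no adjacent C=O → amine (secondary).
pendant –OCH3: C–O–C with sp³ C, no adjacent C=O → ether.
C–N–C with sp³ carbons and no adjacent C=O → amine (secondary).
pendant –CONH2: carbonyl C bonded to C and N → amide.
pendant –NHC(=O)CH3: N bonded to a carbonyl → amide (not amine).
pendant –CH2X: halogen on sp³ carbon → alkyl halide.
–C(=O)– with carbon on both sides → ketone.
–NH2 on an sp³ carbon with no adjacent C=O → amine.
C–N–C with sp³ carbons and no adjacent C=O → amine (secondary).
halogen on an sp³ carbon → alkyl halide.
Amide appears at: CH(CONH2), CH(NHCOCH3) → 2.

2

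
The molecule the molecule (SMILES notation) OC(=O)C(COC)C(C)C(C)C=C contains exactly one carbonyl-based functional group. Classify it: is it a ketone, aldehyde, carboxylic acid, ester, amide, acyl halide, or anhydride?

The carbonyl is in the HOOC segment: –COOH: carbonyl C bonded to –OH and C → carboxylic acid (the –OH is not a separate alcohol).

carboxylic acid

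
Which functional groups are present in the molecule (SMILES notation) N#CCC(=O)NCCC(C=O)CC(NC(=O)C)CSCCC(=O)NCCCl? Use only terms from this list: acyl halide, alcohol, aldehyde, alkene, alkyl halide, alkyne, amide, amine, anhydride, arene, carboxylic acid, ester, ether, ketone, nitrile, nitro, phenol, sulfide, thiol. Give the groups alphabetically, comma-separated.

aldehyde, alkyl halide, amide, nitrile, sulfide

Reading the structure from left to right:
  N≡C: N≡C–: carbon triple-bonded to nitrogen → nitrile.
  CH2CONHCH2: –C(=O)–N– linkage → amide (the N is not an amine).
  CH(CHO): pendant –CHO: carbonyl C bonded to C and H → aldehyde.
  CH(NHCOCH3): pendant –NHC(=O)CH3: N bonded to a carbonyl → amide (not amine).
  CH2SCH2: C–S–C linkage → sulfide (thioether).
  CH2CONHCH2: –C(=O)–N– linkage → amide (the N is not an amine).
  CH2Cl: halogen on an sp³ carbon → alkyl halide.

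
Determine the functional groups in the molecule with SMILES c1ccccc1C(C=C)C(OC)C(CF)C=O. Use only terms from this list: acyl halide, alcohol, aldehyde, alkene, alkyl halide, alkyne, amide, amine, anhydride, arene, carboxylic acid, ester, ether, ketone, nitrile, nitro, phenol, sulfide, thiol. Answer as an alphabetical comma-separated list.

Reading the structure from left to right:
  C6H5: C6H5– phenyl ring → arene.
  CH(CH=CH2): pendant –CH=CH2: C=C double bond → alkene.
  CH(OCH3): pendant –OCH3: C–O–C with sp³ C, no adjacent C=O → ether.
  CH(CH2F): pendant –CH2X: halogen on sp³ carbon → alkyl halide.
  CHO: terminal –CHO: carbonyl C bonded to H and C → aldehyde.

aldehyde, alkene, alkyl halide, arene, ether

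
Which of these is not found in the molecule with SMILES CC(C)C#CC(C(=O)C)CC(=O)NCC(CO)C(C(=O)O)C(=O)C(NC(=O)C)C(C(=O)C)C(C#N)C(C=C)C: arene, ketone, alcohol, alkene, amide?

amide: present (CH2CONHCH2 — –C(=O)–N– linkage → amide (the N is not an amine)).
alcohol: present (CH(CH2OH) — pendant –CH2OH on an sp³ backbone C → alcohol).
ketone: present (CH(COCH3) — pendant –COCH3: carbonyl C bonded to two carbons → ketone).
alkene: present (CH(CH=CH2) — pendant –CH=CH2: C=C double bond → alkene).
arene: no segment matches this pattern.

arene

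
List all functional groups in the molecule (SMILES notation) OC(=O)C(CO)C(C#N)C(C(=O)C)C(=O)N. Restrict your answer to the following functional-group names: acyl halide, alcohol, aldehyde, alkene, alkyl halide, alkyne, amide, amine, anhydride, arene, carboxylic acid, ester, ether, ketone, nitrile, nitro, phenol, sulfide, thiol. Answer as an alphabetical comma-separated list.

alcohol, amide, carboxylic acid, ketone, nitrile

–COOH: carbonyl C bonded to –OH and C → carboxylic acid (the –OH is not a separate alcohol).
pendant –CH2OH on an sp³ backbone C → alcohol.
pendant –C≡N: nitrile.
pendant –COCH3: carbonyl C bonded to two carbons → ketone.
–C(=O)NH2: carbonyl C bonded to C and to N → amide (the N is not a separate amine).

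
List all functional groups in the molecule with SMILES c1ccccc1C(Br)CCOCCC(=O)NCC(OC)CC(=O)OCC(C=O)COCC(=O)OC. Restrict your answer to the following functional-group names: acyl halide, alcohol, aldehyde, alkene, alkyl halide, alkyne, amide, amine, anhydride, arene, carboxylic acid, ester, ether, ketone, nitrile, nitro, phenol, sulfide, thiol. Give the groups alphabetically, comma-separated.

aldehyde, alkyl halide, amide, arene, ester, ether

C6H5– phenyl ring → arene.
halogen on an sp³ carbon → alkyl halide.
C–O–C with sp³ carbons on both sides and no adjacent C=O → ether.
–C(=O)–N– linkage → amide (the N is not an amine).
pendant –OCH3: C–O–C with sp³ C, no adjacent C=O → ether.
–C(=O)–O–C with C on the carbonyl side → ester.
pendant –CHO: carbonyl C bonded to C and H → aldehyde.
C–O–C with sp³ carbons on both sides and no adjacent C=O → ether.
–C(=O)OCH3: carbonyl C bonded to C and to –OCH3 → ester (not ketone + ether).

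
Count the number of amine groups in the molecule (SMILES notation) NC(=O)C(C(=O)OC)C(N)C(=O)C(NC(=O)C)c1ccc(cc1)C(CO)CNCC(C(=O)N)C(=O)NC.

2

–C(=O)NH2: carbonyl C bonded to C and to N → amide (the N is not a separate amine).
pendant –COOCH3: carbonyl C bonded to C and –OCH3 → ester.
–NH2 on an sp³ carbon with no adjacent C=O → amine.
–C(=O)– with carbon on both sides → ketone.
pendant –NHC(=O)CH3: N bonded to a carbonyl → amide (not amine).
para-disubstituted benzene ring → arene.
pendant –CH2OH on an sp³ backbone C → alcohol.
C–N–C with sp³ carbons and no adjacent C=O → amine (secondary).
pendant –CONH2: carbonyl C bonded to C and N → amide.
–C(=O)NHCH3: carbonyl C bonded to C and to N → amide (the N is not an amine).
Amine appears at: CH(NH2), CH2NHCH2 → 2.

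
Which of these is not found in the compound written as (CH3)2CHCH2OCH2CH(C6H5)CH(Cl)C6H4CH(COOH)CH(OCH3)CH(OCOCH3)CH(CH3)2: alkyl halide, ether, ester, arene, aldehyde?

aldehyde

alkyl halide: present (CH(Cl) — halogen on an sp³ carbon → alkyl halide).
ether: present (CH2OCH2 — C–O–C with sp³ carbons on both sides and no adjacent C=O → ether).
arene: present (CH(C6H5) — pendant –C6H5: benzene ring → arene).
ester: present (CH(OCOCH3) — pendant –OC(=O)CH3: an acyloxy group → ester).
aldehyde: absent. In CH(COOH), the carbonyl carbon bears –OH, not –H, so it is a carboxylic acid.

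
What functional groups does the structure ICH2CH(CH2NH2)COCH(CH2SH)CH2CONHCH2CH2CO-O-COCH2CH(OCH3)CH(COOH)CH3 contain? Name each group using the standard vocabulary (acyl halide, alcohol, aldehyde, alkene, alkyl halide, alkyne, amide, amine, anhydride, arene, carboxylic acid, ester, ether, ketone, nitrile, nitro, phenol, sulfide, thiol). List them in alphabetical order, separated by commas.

alkyl halide, amide, amine, anhydride, carboxylic acid, ether, ketone, thiol

halogen on an sp³ carbon → alkyl halide.
pendant –CH2NH2: N on sp³ C, no adjacent C=O → amine.
–C(=O)– with carbon on both sides → ketone.
pendant –CH2SH → thiol.
–C(=O)–N– linkage → amide (the N is not an amine).
two acyl groups sharing one oxygen, –C(=O)–O–C(=O)– → anhydride.
pendant –OCH3: C–O–C with sp³ C, no adjacent C=O → ether.
pendant –COOH: carbonyl C bonded to C and –OH → carboxylic acid.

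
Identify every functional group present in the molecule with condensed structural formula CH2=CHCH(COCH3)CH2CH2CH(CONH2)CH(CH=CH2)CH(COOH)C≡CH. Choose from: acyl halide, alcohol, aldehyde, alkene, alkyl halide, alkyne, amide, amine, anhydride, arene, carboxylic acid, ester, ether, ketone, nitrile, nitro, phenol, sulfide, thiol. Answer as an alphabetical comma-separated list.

alkene, alkyne, amide, carboxylic acid, ketone

C=C double bond → alkene.
pendant –COCH3: carbonyl C bonded to two carbons → ketone.
pendant –CONH2: carbonyl C bonded to C and N → amide.
pendant –CH=CH2: C=C double bond → alkene.
pendant –COOH: carbonyl C bonded to C and –OH → carboxylic acid.
C≡C triple bond → alkyne.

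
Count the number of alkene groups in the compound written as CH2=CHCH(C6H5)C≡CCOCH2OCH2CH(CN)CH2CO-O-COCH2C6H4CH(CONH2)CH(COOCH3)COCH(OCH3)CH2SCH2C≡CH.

1

C=C double bond → alkene.
pendant –C6H5: benzene ring → arene.
C≡C triple bond → alkyne.
–C(=O)– with carbon on both sides → ketone.
C–O–C with sp³ carbons on both sides and no adjacent C=O → ether.
pendant –C≡N: nitrile.
two acyl groups sharing one oxygen, –C(=O)–O–C(=O)– → anhydride.
para-disubstituted benzene ring → arene.
pendant –CONH2: carbonyl C bonded to C and N → amide.
pendant –COOCH3: carbonyl C bonded to C and –OCH3 → ester.
–C(=O)– with carbon on both sides → ketone.
pendant –OCH3: C–O–C with sp³ C, no adjacent C=O → ether.
C–S–C linkage → sulfide (thioether).
C≡C triple bond → alkyne.
Alkene appears at: CH2=CH → 1.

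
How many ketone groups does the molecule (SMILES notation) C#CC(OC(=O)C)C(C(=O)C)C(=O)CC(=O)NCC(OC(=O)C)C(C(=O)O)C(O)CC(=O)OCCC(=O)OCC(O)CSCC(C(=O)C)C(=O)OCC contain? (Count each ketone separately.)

3

Taking each segment in turn:
  HC≡C: C≡C triple bond → alkyne.
  CH(OCOCH3): pendant –OC(=O)CH3: an acyloxy group → ester.
  CH(COCH3): pendant –COCH3: carbonyl C bonded to two carbons → ketone.
  CO: –C(=O)– with carbon on both sides → ketone.
  CH2CONHCH2: –C(=O)–N– linkage → amide (the N is not an amine).
  CH(OCOCH3): pendant –OC(=O)CH3: an acyloxy group → ester.
  CH(COOH): pendant –COOH: carbonyl C bonded to C and –OH → carboxylic acid.
  CH(OH): –OH on an sp³ carbon → alcohol (secondary).
  CH2COOCH2: –C(=O)–O–C with C on the carbonyl side → ester.
  CH2COOCH2: –C(=O)–O–C with C on the carbonyl side → ester.
  CH(OH): –OH on an sp³ carbon → alcohol (secondary).
  CH2SCH2: C–S–C linkage → sulfide (thioether).
  CH(COCH3): pendant –COCH3: carbonyl C bonded to two carbons → ketone.
  COOCH2CH3: –C(=O)OCH2CH3: carbonyl C bonded to C and to –OEt → ester.
Ketone appears at: CH(COCH3), CO, CH(COCH3) → 3.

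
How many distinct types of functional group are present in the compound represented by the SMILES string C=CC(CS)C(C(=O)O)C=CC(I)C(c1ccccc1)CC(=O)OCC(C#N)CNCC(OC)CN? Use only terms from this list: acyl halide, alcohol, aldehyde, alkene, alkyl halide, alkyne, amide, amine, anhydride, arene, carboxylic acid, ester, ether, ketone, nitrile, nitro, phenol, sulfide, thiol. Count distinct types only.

9

Reading the structure from left to right:
  CH2=CH: C=C double bond → alkene.
  CH(CH2SH): pendant –CH2SH → thiol.
  CH(COOH): pendant –COOH: carbonyl C bonded to C and –OH → carboxylic acid.
  CH=CH: C=C double bond → alkene.
  CH(I): halogen on an sp³ carbon → alkyl halide.
  CH(C6H5): pendant –C6H5: benzene ring → arene.
  CH2COOCH2: –C(=O)–O–C with C on the carbonyl side → ester.
  CH(CN): pendant –C≡N: nitrile.
  CH2NHCH2: C–N–C with sp³ carbons and no adjacent C=O → amine (secondary).
  CH(OCH3): pendant –OCH3: C–O–C with sp³ C, no adjacent C=O → ether.
  CH2NH2: –NH2 on an sp³ carbon with no adjacent C=O → amine.
Distinct types present: alkene, alkyl halide, amine, arene, carboxylic acid, ester, ether, nitrile, thiol.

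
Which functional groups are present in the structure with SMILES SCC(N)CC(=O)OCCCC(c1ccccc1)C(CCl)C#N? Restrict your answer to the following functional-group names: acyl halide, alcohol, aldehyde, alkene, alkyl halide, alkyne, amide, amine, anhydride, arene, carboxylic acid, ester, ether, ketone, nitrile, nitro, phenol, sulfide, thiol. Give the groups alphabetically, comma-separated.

Reading the structure from left to right:
  HSCH2: –SH on an sp³ carbon → thiol.
  CH(NH2): –NH2 on an sp³ carbon with no adjacent C=O → amine.
  CH2COOCH2: –C(=O)–O–C with C on the carbonyl side → ester.
  CH(C6H5): pendant –C6H5: benzene ring → arene.
  CH(CH2Cl): pendant –CH2X: halogen on sp³ carbon → alkyl halide.
  CN: –C≡N: carbon triple-bonded to nitrogen → nitrile.

alkyl halide, amine, arene, ester, nitrile, thiol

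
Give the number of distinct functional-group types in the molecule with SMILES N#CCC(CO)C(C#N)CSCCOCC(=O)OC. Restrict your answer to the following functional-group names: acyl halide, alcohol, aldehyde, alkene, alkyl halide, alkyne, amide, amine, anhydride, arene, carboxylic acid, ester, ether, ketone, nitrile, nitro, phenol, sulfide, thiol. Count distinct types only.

Taking each segment in turn:
  N≡C: N≡C–: carbon triple-bonded to nitrogen → nitrile.
  CH(CH2OH): pendant –CH2OH on an sp³ backbone C → alcohol.
  CH(CN): pendant –C≡N: nitrile.
  CH2SCH2: C–S–C linkage → sulfide (thioether).
  CH2OCH2: C–O–C with sp³ carbons on both sides and no adjacent C=O → ether.
  COOCH3: –C(=O)OCH3: carbonyl C bonded to C and to –OCH3 → ester (not ketone + ether).
Distinct types present: alcohol, ester, ether, nitrile, sulfide.

5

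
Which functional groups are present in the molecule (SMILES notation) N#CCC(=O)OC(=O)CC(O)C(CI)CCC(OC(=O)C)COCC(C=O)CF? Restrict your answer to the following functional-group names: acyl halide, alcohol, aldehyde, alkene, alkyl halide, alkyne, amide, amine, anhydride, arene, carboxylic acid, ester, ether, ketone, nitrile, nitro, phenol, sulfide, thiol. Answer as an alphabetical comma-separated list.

Taking each segment in turn:
  N≡C: N≡C–: carbon triple-bonded to nitrogen → nitrile.
  CH2CO-O-COCH2: two acyl groups sharing one oxygen, –C(=O)–O–C(=O)– → anhydride.
  CH(OH): –OH on an sp³ carbon → alcohol (secondary).
  CH(CH2I): pendant –CH2X: halogen on sp³ carbon → alkyl halide.
  CH(OCOCH3): pendant –OC(=O)CH3: an acyloxy group → ester.
  CH2OCH2: C–O–C with sp³ carbons on both sides and no adjacent C=O → ether.
  CH(CHO): pendant –CHO: carbonyl C bonded to C and H → aldehyde.
  CH2F: halogen on an sp³ carbon → alkyl halide.

alcohol, aldehyde, alkyl halide, anhydride, ester, ether, nitrile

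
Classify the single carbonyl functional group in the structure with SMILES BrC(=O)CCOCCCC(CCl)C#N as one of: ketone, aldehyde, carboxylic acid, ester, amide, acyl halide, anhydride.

acyl halide

The carbonyl is in the BrCO segment: –C(=O)Br: carbonyl C bonded to C and to a halogen → acyl halide (not alkyl halide).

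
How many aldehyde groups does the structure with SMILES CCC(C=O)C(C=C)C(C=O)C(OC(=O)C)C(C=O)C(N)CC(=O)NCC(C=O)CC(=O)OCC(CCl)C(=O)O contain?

Taking each segment in turn:
  CH(CHO): pendant –CHO: carbonyl C bonded to C and H → aldehyde.
  CH(CH=CH2): pendant –CH=CH2: C=C double bond → alkene.
  CH(CHO): pendant –CHO: carbonyl C bonded to C and H → aldehyde.
  CH(OCOCH3): pendant –OC(=O)CH3: an acyloxy group → ester.
  CH(CHO): pendant –CHO: carbonyl C bonded to C and H → aldehyde.
  CH(NH2): –NH2 on an sp³ carbon with no adjacent C=O → amine.
  CH2CONHCH2: –C(=O)–N– linkage → amide (the N is not an amine).
  CH(CHO): pendant –CHO: carbonyl C bonded to C and H → aldehyde.
  CH2COOCH2: –C(=O)–O–C with C on the carbonyl side → ester.
  CH(CH2Cl): pendant –CH2X: halogen on sp³ carbon → alkyl halide.
  COOH: –COOH: carbonyl C bonded to –OH and C → carboxylic acid (the –OH is not a separate alcohol).
Aldehyde appears at: CH(CHO), CH(CHO), CH(CHO), CH(CHO) → 4.

4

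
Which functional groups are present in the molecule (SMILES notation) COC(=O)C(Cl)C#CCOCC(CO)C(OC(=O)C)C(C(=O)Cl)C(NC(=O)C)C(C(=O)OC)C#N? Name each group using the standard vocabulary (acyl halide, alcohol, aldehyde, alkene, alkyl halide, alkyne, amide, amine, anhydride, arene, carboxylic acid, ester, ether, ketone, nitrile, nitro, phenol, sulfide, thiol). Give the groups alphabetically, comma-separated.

Working along the chain:
  CH3OOC: CH3O–C(=O)–: carbonyl C bonded to C and to –OCH3 → ester (not ketone + ether).
  CH(Cl): halogen on an sp³ carbon → alkyl halide.
  C≡C: C≡C triple bond → alkyne.
  CH2OCH2: C–O–C with sp³ carbons on both sides and no adjacent C=O → ether.
  CH(CH2OH): pendant –CH2OH on an sp³ backbone C → alcohol.
  CH(OCOCH3): pendant –OC(=O)CH3: an acyloxy group → ester.
  CH(COCl): pendant –C(=O)X: carbonyl C bonded to C and halogen → acyl halide.
  CH(NHCOCH3): pendant –NHC(=O)CH3: N bonded to a carbonyl → amide (not amine).
  CH(COOCH3): pendant –COOCH3: carbonyl C bonded to C and –OCH3 → ester.
  CN: –C≡N: carbon triple-bonded to nitrogen → nitrile.

acyl halide, alcohol, alkyl halide, alkyne, amide, ester, ether, nitrile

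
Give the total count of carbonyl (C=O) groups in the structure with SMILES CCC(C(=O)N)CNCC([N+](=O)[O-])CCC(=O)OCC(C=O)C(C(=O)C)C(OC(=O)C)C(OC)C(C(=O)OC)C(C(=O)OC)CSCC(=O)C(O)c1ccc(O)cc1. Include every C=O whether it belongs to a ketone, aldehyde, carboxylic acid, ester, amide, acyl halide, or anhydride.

CH(CONH2): amide, 1 C=O (running total 1).
CH2COOCH2: ester, 1 C=O (running total 2).
CH(CHO): aldehyde, 1 C=O (running total 3).
CH(COCH3): ketone, 1 C=O (running total 4).
CH(OCOCH3): ester, 1 C=O (running total 5).
CH(COOCH3): ester, 1 C=O (running total 6).
CH(COOCH3): ester, 1 C=O (running total 7).
CO: ketone, 1 C=O (running total 8).

8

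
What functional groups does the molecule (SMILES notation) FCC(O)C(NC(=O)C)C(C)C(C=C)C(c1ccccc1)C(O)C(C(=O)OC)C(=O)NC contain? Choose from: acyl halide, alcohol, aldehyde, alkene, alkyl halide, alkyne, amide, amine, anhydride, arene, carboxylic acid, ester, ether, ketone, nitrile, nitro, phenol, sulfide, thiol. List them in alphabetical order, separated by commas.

Working along the chain:
  FCH2: halogen on an sp³ carbon → alkyl halide.
  CH(OH): –OH on an sp³ carbon → alcohol (secondary).
  CH(NHCOCH3): pendant –NHC(=O)CH3: N bonded to a carbonyl → amide (not amine).
  CH(CH=CH2): pendant –CH=CH2: C=C double bond → alkene.
  CH(C6H5): pendant –C6H5: benzene ring → arene.
  CH(OH): –OH on an sp³ carbon → alcohol (secondary).
  CH(COOCH3): pendant –COOCH3: carbonyl C bonded to C and –OCH3 → ester.
  CONHCH3: –C(=O)NHCH3: carbonyl C bonded to C and to N → amide (the N is not an amine).

alcohol, alkene, alkyl halide, amide, arene, ester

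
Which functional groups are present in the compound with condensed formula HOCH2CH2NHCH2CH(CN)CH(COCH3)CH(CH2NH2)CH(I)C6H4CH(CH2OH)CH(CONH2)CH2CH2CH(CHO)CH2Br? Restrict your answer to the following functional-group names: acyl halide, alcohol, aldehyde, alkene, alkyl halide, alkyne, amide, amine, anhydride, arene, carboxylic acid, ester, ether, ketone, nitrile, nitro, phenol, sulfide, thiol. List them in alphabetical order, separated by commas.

alcohol, aldehyde, alkyl halide, amide, amine, arene, ketone, nitrile

Reading the structure from left to right:
  HOCH2: HO– on an sp³ carbon → alcohol.
  CH2NHCH2: C–N–C with sp³ carbons and no adjacent C=O → amine (secondary).
  CH(CN): pendant –C≡N: nitrile.
  CH(COCH3): pendant –COCH3: carbonyl C bonded to two carbons → ketone.
  CH(CH2NH2): pendant –CH2NH2: N on sp³ C, no adjacent C=O → amine.
  CH(I): halogen on an sp³ carbon → alkyl halide.
  C6H4: para-disubstituted benzene ring → arene.
  CH(CH2OH): pendant –CH2OH on an sp³ backbone C → alcohol.
  CH(CONH2): pendant –CONH2: carbonyl C bonded to C and N → amide.
  CH(CHO): pendant –CHO: carbonyl C bonded to C and H → aldehyde.
  CH2Br: halogen on an sp³ carbon → alkyl halide.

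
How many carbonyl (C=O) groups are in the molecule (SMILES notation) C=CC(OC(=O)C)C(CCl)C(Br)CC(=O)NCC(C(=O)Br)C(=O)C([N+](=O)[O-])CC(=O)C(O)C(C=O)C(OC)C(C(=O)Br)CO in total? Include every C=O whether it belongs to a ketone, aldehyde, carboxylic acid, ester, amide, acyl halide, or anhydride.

7

CH(OCOCH3): ester, 1 C=O (running total 1).
CH2CONHCH2: amide, 1 C=O (running total 2).
CH(COBr): acyl halide, 1 C=O (running total 3).
CO: ketone, 1 C=O (running total 4).
CO: ketone, 1 C=O (running total 5).
CH(CHO): aldehyde, 1 C=O (running total 6).
CH(COBr): acyl halide, 1 C=O (running total 7).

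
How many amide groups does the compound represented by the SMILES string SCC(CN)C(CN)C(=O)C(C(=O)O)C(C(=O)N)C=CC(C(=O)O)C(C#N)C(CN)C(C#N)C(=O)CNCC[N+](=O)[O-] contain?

Working along the chain:
  HSCH2: –SH on an sp³ carbon → thiol.
  CH(CH2NH2): pendant –CH2NH2: N on sp³ C, no adjacent C=O → amine.
  CH(CH2NH2): pendant –CH2NH2: N on sp³ C, no adjacent C=O → amine.
  CO: –C(=O)– with carbon on both sides → ketone.
  CH(COOH): pendant –COOH: carbonyl C bonded to C and –OH → carboxylic acid.
  CH(CONH2): pendant –CONH2: carbonyl C bonded to C and N → amide.
  CH=CH: C=C double bond → alkene.
  CH(COOH): pendant –COOH: carbonyl C bonded to C and –OH → carboxylic acid.
  CH(CN): pendant –C≡N: nitrile.
  CH(CH2NH2): pendant –CH2NH2: N on sp³ C, no adjacent C=O → amine.
  CH(CN): pendant –C≡N: nitrile.
  CO: –C(=O)– with carbon on both sides → ketone.
  CH2NHCH2: C–N–C with sp³ carbons and no adjacent C=O → amine (secondary).
  CH2NO2: –NO2 on carbon → nitro group.
Amide appears at: CH(CONH2) → 1.

1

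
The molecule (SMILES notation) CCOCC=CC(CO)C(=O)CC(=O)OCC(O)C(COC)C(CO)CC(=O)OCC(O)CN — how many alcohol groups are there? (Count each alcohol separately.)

4

C–O–C with sp³ carbons on both sides and no adjacent C=O → ether.
C=C double bond → alkene.
pendant –CH2OH on an sp³ backbone C → alcohol.
–C(=O)– with carbon on both sides → ketone.
–C(=O)–O–C with C on the carbonyl side → ester.
–OH on an sp³ carbon → alcohol (secondary).
pendant –CH2OCH3: C–O–C linkage → ether.
pendant –CH2OH on an sp³ backbone C → alcohol.
–C(=O)–O–C with C on the carbonyl side → ester.
–OH on an sp³ carbon → alcohol (secondary).
–NH2 on an sp³ carbon with no adjacent C=O → amine.
Alcohol appears at: CH(CH2OH), CH(OH), CH(CH2OH), CH(OH) → 4.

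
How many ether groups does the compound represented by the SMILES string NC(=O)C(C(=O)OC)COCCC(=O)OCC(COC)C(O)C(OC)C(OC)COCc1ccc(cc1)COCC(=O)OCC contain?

6

Working along the chain:
  H2NCO: –C(=O)NH2: carbonyl C bonded to C and to N → amide (the N is not a separate amine).
  CH(COOCH3): pendant –COOCH3: carbonyl C bonded to C and –OCH3 → ester.
  CH2OCH2: C–O–C with sp³ carbons on both sides and no adjacent C=O → ether.
  CH2COOCH2: –C(=O)–O–C with C on the carbonyl side → ester.
  CH(CH2OCH3): pendant –CH2OCH3: C–O–C linkage → ether.
  CH(OH): –OH on an sp³ carbon → alcohol (secondary).
  CH(OCH3): pendant –OCH3: C–O–C with sp³ C, no adjacent C=O → ether.
  CH(OCH3): pendant –OCH3: C–O–C with sp³ C, no adjacent C=O → ether.
  CH2OCH2: C–O–C with sp³ carbons on both sides and no adjacent C=O → ether.
  C6H4: para-disubstituted benzene ring → arene.
  CH2OCH2: C–O–C with sp³ carbons on both sides and no adjacent C=O → ether.
  COOCH2CH3: –C(=O)OCH2CH3: carbonyl C bonded to C and to –OEt → ester.
Ether appears at: CH2OCH2, CH(CH2OCH3), CH(OCH3), CH(OCH3), CH2OCH2, CH2OCH2 → 6.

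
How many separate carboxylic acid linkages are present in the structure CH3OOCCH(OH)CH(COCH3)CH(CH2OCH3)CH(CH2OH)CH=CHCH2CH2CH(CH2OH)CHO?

CH3O–C(=O)–: carbonyl C bonded to C and to –OCH3 → ester (not ketone + ether).
–OH on an sp³ carbon → alcohol (secondary).
pendant –COCH3: carbonyl C bonded to two carbons → ketone.
pendant –CH2OCH3: C–O–C linkage → ether.
pendant –CH2OH on an sp³ backbone C → alcohol.
C=C double bond → alkene.
pendant –CH2OH on an sp³ backbone C → alcohol.
terminal –CHO: carbonyl C bonded to H and C → aldehyde.
No segment is a carboxylic acid: CH3OOC is ester, not carboxylic acid; CH(OH) is alcohol, not carboxylic acid; CH(CH2OH) is alcohol, not carboxylic acid. → 0.

0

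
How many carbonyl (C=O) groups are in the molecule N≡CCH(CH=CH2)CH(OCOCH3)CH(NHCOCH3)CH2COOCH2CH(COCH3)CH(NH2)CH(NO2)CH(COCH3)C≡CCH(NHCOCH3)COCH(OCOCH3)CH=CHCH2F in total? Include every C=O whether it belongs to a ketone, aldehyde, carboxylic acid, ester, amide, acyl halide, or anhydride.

8

CH(OCOCH3): ester, 1 C=O (running total 1).
CH(NHCOCH3): amide, 1 C=O (running total 2).
CH2COOCH2: ester, 1 C=O (running total 3).
CH(COCH3): ketone, 1 C=O (running total 4).
CH(COCH3): ketone, 1 C=O (running total 5).
CH(NHCOCH3): amide, 1 C=O (running total 6).
CO: ketone, 1 C=O (running total 7).
CH(OCOCH3): ester, 1 C=O (running total 8).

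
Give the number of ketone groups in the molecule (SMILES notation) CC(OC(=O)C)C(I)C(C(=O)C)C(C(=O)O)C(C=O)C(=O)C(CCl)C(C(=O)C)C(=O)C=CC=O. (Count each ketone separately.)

4

Reading the structure from left to right:
  CH(OCOCH3): pendant –OC(=O)CH3: an acyloxy group → ester.
  CH(I): halogen on an sp³ carbon → alkyl halide.
  CH(COCH3): pendant –COCH3: carbonyl C bonded to two carbons → ketone.
  CH(COOH): pendant –COOH: carbonyl C bonded to C and –OH → carboxylic acid.
  CH(CHO): pendant –CHO: carbonyl C bonded to C and H → aldehyde.
  CO: –C(=O)– with carbon on both sides → ketone.
  CH(CH2Cl): pendant –CH2X: halogen on sp³ carbon → alkyl halide.
  CH(COCH3): pendant –COCH3: carbonyl C bonded to two carbons → ketone.
  CO: –C(=O)– with carbon on both sides → ketone.
  CH=CH: C=C double bond → alkene.
  CHO: terminal –CHO: carbonyl C bonded to H and C → aldehyde.
Ketone appears at: CH(COCH3), CO, CH(COCH3), CO → 4.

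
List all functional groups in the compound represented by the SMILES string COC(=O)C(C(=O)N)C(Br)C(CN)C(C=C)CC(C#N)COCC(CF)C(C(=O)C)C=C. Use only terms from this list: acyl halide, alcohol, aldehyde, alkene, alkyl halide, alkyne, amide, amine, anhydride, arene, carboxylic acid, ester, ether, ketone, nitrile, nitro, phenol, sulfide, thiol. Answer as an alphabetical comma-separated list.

Working along the chain:
  CH3OOC: CH3O–C(=O)–: carbonyl C bonded to C and to –OCH3 → ester (not ketone + ether).
  CH(CONH2): pendant –CONH2: carbonyl C bonded to C and N → amide.
  CH(Br): halogen on an sp³ carbon → alkyl halide.
  CH(CH2NH2): pendant –CH2NH2: N on sp³ C, no adjacent C=O → amine.
  CH(CH=CH2): pendant –CH=CH2: C=C double bond → alkene.
  CH(CN): pendant –C≡N: nitrile.
  CH2OCH2: C–O–C with sp³ carbons on both sides and no adjacent C=O → ether.
  CH(CH2F): pendant –CH2X: halogen on sp³ carbon → alkyl halide.
  CH(COCH3): pendant –COCH3: carbonyl C bonded to two carbons → ketone.
  CH=CH2: C=C double bond → alkene.

alkene, alkyl halide, amide, amine, ester, ether, ketone, nitrile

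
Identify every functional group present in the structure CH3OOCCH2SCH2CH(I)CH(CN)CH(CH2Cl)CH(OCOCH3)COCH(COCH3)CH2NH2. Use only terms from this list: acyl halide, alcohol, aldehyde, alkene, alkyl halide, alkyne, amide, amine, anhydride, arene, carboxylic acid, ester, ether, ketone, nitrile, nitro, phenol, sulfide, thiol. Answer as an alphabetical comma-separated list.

alkyl halide, amine, ester, ketone, nitrile, sulfide

Taking each segment in turn:
  CH3OOC: CH3O–C(=O)–: carbonyl C bonded to C and to –OCH3 → ester (not ketone + ether).
  CH2SCH2: C–S–C linkage → sulfide (thioether).
  CH(I): halogen on an sp³ carbon → alkyl halide.
  CH(CN): pendant –C≡N: nitrile.
  CH(CH2Cl): pendant –CH2X: halogen on sp³ carbon → alkyl halide.
  CH(OCOCH3): pendant –OC(=O)CH3: an acyloxy group → ester.
  CO: –C(=O)– with carbon on both sides → ketone.
  CH(COCH3): pendant –COCH3: carbonyl C bonded to two carbons → ketone.
  CH2NH2: –NH2 on an sp³ carbon with no adjacent C=O → amine.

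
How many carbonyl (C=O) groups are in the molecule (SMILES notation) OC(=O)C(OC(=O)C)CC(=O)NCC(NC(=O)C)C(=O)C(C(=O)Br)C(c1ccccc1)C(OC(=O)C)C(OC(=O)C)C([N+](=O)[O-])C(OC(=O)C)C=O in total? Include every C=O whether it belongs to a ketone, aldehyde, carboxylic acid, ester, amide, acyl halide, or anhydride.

HOOC: carboxylic acid, 1 C=O (running total 1).
CH(OCOCH3): ester, 1 C=O (running total 2).
CH2CONHCH2: amide, 1 C=O (running total 3).
CH(NHCOCH3): amide, 1 C=O (running total 4).
CO: ketone, 1 C=O (running total 5).
CH(COBr): acyl halide, 1 C=O (running total 6).
CH(OCOCH3): ester, 1 C=O (running total 7).
CH(OCOCH3): ester, 1 C=O (running total 8).
CH(OCOCH3): ester, 1 C=O (running total 9).
CHO: aldehyde, 1 C=O (running total 10).

10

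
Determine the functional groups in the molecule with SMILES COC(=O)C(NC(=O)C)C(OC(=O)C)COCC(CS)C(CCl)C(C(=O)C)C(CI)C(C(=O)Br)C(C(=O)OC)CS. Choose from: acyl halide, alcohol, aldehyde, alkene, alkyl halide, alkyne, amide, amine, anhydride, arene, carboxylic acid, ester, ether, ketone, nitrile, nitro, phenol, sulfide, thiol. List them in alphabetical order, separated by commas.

Taking each segment in turn:
  CH3OOC: CH3O–C(=O)–: carbonyl C bonded to C and to –OCH3 → ester (not ketone + ether).
  CH(NHCOCH3): pendant –NHC(=O)CH3: N bonded to a carbonyl → amide (not amine).
  CH(OCOCH3): pendant –OC(=O)CH3: an acyloxy group → ester.
  CH2OCH2: C–O–C with sp³ carbons on both sides and no adjacent C=O → ether.
  CH(CH2SH): pendant –CH2SH → thiol.
  CH(CH2Cl): pendant –CH2X: halogen on sp³ carbon → alkyl halide.
  CH(COCH3): pendant –COCH3: carbonyl C bonded to two carbons → ketone.
  CH(CH2I): pendant –CH2X: halogen on sp³ carbon → alkyl halide.
  CH(COBr): pendant –C(=O)X: carbonyl C bonded to C and halogen → acyl halide.
  CH(COOCH3): pendant –COOCH3: carbonyl C bonded to C and –OCH3 → ester.
  CH2SH: –SH on an sp³ carbon → thiol.

acyl halide, alkyl halide, amide, ester, ether, ketone, thiol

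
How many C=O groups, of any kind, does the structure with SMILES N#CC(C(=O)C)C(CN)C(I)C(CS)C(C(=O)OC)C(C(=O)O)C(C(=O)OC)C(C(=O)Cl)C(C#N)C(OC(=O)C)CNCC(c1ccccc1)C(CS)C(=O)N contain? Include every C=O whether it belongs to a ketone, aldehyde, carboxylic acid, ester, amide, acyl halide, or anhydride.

7

CH(COCH3): ketone, 1 C=O (running total 1).
CH(COOCH3): ester, 1 C=O (running total 2).
CH(COOH): carboxylic acid, 1 C=O (running total 3).
CH(COOCH3): ester, 1 C=O (running total 4).
CH(COCl): acyl halide, 1 C=O (running total 5).
CH(OCOCH3): ester, 1 C=O (running total 6).
CONH2: amide, 1 C=O (running total 7).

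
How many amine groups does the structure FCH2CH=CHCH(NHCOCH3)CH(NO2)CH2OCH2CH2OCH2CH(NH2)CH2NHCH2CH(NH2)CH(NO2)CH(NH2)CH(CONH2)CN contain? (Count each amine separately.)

Working along the chain:
  FCH2: halogen on an sp³ carbon → alkyl halide.
  CH=CH: C=C double bond → alkene.
  CH(NHCOCH3): pendant –NHC(=O)CH3: N bonded to a carbonyl → amide (not amine).
  CH(NO2): –NO2 on an sp³ carbon → nitro (the N=O is not a carbonyl).
  CH2OCH2: C–O–C with sp³ carbons on both sides and no adjacent C=O → ether.
  CH2OCH2: C–O–C with sp³ carbons on both sides and no adjacent C=O → ether.
  CH(NH2): –NH2 on an sp³ carbon with no adjacent C=O → amine.
  CH2NHCH2: C–N–C with sp³ carbons and no adjacent C=O → amine (secondary).
  CH(NH2): –NH2 on an sp³ carbon with no adjacent C=O → amine.
  CH(NO2): –NO2 on an sp³ carbon → nitro (the N=O is not a carbonyl).
  CH(NH2): –NH2 on an sp³ carbon with no adjacent C=O → amine.
  CH(CONH2): pendant –CONH2: carbonyl C bonded to C and N → amide.
  CN: –C≡N: carbon triple-bonded to nitrogen → nitrile.
Amine appears at: CH(NH2), CH2NHCH2, CH(NH2), CH(NH2) → 4.

4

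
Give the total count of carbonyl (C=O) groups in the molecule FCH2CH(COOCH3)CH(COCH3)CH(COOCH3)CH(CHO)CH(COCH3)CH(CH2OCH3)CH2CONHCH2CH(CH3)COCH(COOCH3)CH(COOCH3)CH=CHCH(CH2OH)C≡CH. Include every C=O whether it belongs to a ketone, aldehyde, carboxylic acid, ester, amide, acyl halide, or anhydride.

CH(COOCH3): ester, 1 C=O (running total 1).
CH(COCH3): ketone, 1 C=O (running total 2).
CH(COOCH3): ester, 1 C=O (running total 3).
CH(CHO): aldehyde, 1 C=O (running total 4).
CH(COCH3): ketone, 1 C=O (running total 5).
CH2CONHCH2: amide, 1 C=O (running total 6).
CO: ketone, 1 C=O (running total 7).
CH(COOCH3): ester, 1 C=O (running total 8).
CH(COOCH3): ester, 1 C=O (running total 9).

9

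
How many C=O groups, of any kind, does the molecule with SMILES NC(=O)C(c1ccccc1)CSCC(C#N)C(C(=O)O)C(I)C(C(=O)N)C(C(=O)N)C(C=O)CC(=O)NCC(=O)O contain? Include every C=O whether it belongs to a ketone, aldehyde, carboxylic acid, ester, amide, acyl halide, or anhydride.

7

H2NCO: amide, 1 C=O (running total 1).
CH(COOH): carboxylic acid, 1 C=O (running total 2).
CH(CONH2): amide, 1 C=O (running total 3).
CH(CONH2): amide, 1 C=O (running total 4).
CH(CHO): aldehyde, 1 C=O (running total 5).
CH2CONHCH2: amide, 1 C=O (running total 6).
COOH: carboxylic acid, 1 C=O (running total 7).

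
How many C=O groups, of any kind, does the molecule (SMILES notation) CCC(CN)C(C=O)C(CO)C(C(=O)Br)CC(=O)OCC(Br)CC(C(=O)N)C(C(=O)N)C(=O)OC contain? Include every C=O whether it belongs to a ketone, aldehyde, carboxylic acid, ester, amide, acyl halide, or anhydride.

CH(CHO): aldehyde, 1 C=O (running total 1).
CH(COBr): acyl halide, 1 C=O (running total 2).
CH2COOCH2: ester, 1 C=O (running total 3).
CH(CONH2): amide, 1 C=O (running total 4).
CH(CONH2): amide, 1 C=O (running total 5).
COOCH3: ester, 1 C=O (running total 6).

6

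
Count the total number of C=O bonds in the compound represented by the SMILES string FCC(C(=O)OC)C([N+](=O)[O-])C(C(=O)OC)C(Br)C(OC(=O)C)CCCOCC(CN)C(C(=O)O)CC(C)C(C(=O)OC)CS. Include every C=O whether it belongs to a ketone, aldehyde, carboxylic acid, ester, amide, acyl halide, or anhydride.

5

CH(COOCH3): ester, 1 C=O (running total 1).
CH(COOCH3): ester, 1 C=O (running total 2).
CH(OCOCH3): ester, 1 C=O (running total 3).
CH(COOH): carboxylic acid, 1 C=O (running total 4).
CH(COOCH3): ester, 1 C=O (running total 5).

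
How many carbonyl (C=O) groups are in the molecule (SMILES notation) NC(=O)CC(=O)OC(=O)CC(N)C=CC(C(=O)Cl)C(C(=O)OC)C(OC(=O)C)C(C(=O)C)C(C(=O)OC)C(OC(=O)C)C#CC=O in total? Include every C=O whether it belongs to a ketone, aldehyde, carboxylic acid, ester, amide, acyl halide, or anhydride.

H2NCO: amide, 1 C=O (running total 1).
CH2CO-O-COCH2: anhydride, 2 C=O (running total 3).
CH(COCl): acyl halide, 1 C=O (running total 4).
CH(COOCH3): ester, 1 C=O (running total 5).
CH(OCOCH3): ester, 1 C=O (running total 6).
CH(COCH3): ketone, 1 C=O (running total 7).
CH(COOCH3): ester, 1 C=O (running total 8).
CH(OCOCH3): ester, 1 C=O (running total 9).
CHO: aldehyde, 1 C=O (running total 10).

10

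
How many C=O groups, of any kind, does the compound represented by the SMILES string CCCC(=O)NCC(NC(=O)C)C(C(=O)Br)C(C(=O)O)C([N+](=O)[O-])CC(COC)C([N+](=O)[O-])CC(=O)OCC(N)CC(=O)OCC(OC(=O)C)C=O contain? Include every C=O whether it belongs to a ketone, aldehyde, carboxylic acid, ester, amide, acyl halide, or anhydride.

8

CH2CONHCH2: amide, 1 C=O (running total 1).
CH(NHCOCH3): amide, 1 C=O (running total 2).
CH(COBr): acyl halide, 1 C=O (running total 3).
CH(COOH): carboxylic acid, 1 C=O (running total 4).
CH2COOCH2: ester, 1 C=O (running total 5).
CH2COOCH2: ester, 1 C=O (running total 6).
CH(OCOCH3): ester, 1 C=O (running total 7).
CHO: aldehyde, 1 C=O (running total 8).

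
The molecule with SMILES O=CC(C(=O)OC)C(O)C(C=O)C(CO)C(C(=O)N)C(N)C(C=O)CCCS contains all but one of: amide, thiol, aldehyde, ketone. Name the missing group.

ketone

aldehyde: present (OHC — terminal –CHO: carbonyl C bonded to H and C → aldehyde).
amide: present (CH(CONH2) — pendant –CONH2: carbonyl C bonded to C and N → amide).
thiol: present (CH2SH — –SH on an sp³ carbon → thiol).
ketone: absent. In CH(COOCH3), the C=O is bonded to an –O–C group, which defines an ester, not a ketone. In CH(CONH2), the C=O is bonded to nitrogen, which defines an amide, not a ketone. In each of OHC and CH(CHO), the carbonyl carbon carries an H, so it is an aldehyde, not a ketone.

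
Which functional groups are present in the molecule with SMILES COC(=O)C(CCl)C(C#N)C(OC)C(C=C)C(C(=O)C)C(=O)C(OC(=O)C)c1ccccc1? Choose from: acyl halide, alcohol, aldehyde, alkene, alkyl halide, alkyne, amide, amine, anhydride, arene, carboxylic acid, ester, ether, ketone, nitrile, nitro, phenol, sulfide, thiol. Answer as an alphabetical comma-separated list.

Working along the chain:
  CH3OOC: CH3O–C(=O)–: carbonyl C bonded to C and to –OCH3 → ester (not ketone + ether).
  CH(CH2Cl): pendant –CH2X: halogen on sp³ carbon → alkyl halide.
  CH(CN): pendant –C≡N: nitrile.
  CH(OCH3): pendant –OCH3: C–O–C with sp³ C, no adjacent C=O → ether.
  CH(CH=CH2): pendant –CH=CH2: C=C double bond → alkene.
  CH(COCH3): pendant –COCH3: carbonyl C bonded to two carbons → ketone.
  CO: –C(=O)– with carbon on both sides → ketone.
  CH(OCOCH3): pendant –OC(=O)CH3: an acyloxy group → ester.
  C6H5: –C6H5 phenyl ring → arene.

alkene, alkyl halide, arene, ester, ether, ketone, nitrile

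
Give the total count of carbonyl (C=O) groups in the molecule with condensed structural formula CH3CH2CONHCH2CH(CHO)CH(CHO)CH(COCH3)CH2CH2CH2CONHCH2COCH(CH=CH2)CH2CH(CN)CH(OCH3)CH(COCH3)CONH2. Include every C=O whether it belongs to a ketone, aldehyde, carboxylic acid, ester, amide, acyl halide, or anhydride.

CH2CONHCH2: amide, 1 C=O (running total 1).
CH(CHO): aldehyde, 1 C=O (running total 2).
CH(CHO): aldehyde, 1 C=O (running total 3).
CH(COCH3): ketone, 1 C=O (running total 4).
CH2CONHCH2: amide, 1 C=O (running total 5).
CO: ketone, 1 C=O (running total 6).
CH(COCH3): ketone, 1 C=O (running total 7).
CONH2: amide, 1 C=O (running total 8).

8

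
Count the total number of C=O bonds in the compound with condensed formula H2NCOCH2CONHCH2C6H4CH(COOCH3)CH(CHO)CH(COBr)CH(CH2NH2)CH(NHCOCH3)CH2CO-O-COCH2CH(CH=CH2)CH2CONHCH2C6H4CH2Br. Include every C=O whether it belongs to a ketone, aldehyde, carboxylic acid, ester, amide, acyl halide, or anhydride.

9

H2NCO: amide, 1 C=O (running total 1).
CH2CONHCH2: amide, 1 C=O (running total 2).
CH(COOCH3): ester, 1 C=O (running total 3).
CH(CHO): aldehyde, 1 C=O (running total 4).
CH(COBr): acyl halide, 1 C=O (running total 5).
CH(NHCOCH3): amide, 1 C=O (running total 6).
CH2CO-O-COCH2: anhydride, 2 C=O (running total 8).
CH2CONHCH2: amide, 1 C=O (running total 9).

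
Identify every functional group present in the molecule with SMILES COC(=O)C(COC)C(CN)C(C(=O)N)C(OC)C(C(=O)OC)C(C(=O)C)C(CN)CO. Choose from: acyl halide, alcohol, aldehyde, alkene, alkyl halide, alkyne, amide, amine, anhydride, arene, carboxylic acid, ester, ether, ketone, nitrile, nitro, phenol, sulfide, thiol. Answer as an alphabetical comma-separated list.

alcohol, amide, amine, ester, ether, ketone

Taking each segment in turn:
  CH3OOC: CH3O–C(=O)–: carbonyl C bonded to C and to –OCH3 → ester (not ketone + ether).
  CH(CH2OCH3): pendant –CH2OCH3: C–O–C linkage → ether.
  CH(CH2NH2): pendant –CH2NH2: N on sp³ C, no adjacent C=O → amine.
  CH(CONH2): pendant –CONH2: carbonyl C bonded to C and N → amide.
  CH(OCH3): pendant –OCH3: C–O–C with sp³ C, no adjacent C=O → ether.
  CH(COOCH3): pendant –COOCH3: carbonyl C bonded to C and –OCH3 → ester.
  CH(COCH3): pendant –COCH3: carbonyl C bonded to two carbons → ketone.
  CH(CH2NH2): pendant –CH2NH2: N on sp³ C, no adjacent C=O → amine.
  CH2OH: –OH on an sp³ carbon → alcohol.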